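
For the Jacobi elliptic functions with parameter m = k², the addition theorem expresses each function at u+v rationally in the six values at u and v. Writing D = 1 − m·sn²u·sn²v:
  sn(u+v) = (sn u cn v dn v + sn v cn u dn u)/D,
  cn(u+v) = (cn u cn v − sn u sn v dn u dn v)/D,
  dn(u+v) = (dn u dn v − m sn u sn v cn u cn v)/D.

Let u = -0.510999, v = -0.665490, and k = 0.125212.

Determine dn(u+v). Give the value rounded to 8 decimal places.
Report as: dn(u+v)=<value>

dn(u+v)=0.99331352

sn u = -0.488760267671846, cn u = 0.8724181341222484, dn u = 0.9981256059035687
sn v = -0.6168902722837118, cn v = 0.7870491674360172, dn v = 0.997012368744528
m = k² = 0.015678044944
D = 1 − m·sn²u·sn²v = 0.9985747221466824
dn(u+v) = (dn u·dn v − m·sn u·sn v·cn u·cn v)/D = 0.9918977708110107/0.9985747221466824 = 0.9933135185704301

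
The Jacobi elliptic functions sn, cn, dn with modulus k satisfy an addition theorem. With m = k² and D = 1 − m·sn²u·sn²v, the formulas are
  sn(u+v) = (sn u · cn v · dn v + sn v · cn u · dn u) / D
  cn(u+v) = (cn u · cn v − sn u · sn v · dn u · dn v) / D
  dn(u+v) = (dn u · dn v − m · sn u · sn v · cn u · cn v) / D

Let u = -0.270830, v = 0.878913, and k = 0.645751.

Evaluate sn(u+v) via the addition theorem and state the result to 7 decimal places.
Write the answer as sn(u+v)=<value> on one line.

sn(u+v)=0.5593909

sn u = -0.2662220074986464, cn u = 0.9639117401107794, dn u = 0.9851121137063918
sn v = 0.7438270029707191, cn v = 0.6683721939545344, dn v = 0.8770894727992105
m = k² = 0.416994354001
D = 1 − m·sn²u·sn²v = 0.9836483356591792
sn(u+v) = (sn u·cn v·dn v + sn v·cn u·dn u)/D = 0.5502439557713008/0.9836483356591792 = 0.5593909284689247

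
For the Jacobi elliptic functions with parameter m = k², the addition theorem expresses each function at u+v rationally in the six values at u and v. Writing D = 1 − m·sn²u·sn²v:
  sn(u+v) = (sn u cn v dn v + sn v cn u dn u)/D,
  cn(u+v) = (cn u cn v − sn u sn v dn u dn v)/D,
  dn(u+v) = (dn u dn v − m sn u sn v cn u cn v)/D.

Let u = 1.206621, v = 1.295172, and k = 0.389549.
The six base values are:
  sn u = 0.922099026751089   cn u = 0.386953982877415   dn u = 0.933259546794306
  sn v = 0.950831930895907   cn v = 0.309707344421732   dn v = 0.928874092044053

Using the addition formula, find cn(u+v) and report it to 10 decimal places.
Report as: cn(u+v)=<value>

cn(u+v)=-0.7247469313

m = k² = 0.151748423401
D = 1 − m·sn²u·sn²v = 0.8833494393308346
cn(u+v) = (cn u·cn v − sn u·sn v·dn u·dn v)/D = -0.6402047954242213/0.8833494393308346 = -0.7247469313041019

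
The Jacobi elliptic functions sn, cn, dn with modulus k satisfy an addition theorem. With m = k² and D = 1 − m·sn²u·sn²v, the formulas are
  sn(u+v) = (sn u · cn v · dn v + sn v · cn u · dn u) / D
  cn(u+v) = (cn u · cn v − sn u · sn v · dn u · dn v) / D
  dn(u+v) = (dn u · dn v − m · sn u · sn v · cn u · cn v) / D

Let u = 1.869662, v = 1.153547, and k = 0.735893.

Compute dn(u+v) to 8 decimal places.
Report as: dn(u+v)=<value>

sn u = 0.9998959794723993, cn u = 0.01442325327140715, dn u = 0.6771810311385936
sn v = 0.866380505411972, cn v = 0.4993844409291261, dn v = 0.7703979333232446
m = k² = 0.541538507449
D = 1 − m·sn²u·sn²v = 0.5935975372598945
dn(u+v) = (dn u·dn v − m·sn u·sn v·cn u·cn v)/D = 0.5183198444479379/0.5935975372598945 = 0.8731839536271564

dn(u+v)=0.87318395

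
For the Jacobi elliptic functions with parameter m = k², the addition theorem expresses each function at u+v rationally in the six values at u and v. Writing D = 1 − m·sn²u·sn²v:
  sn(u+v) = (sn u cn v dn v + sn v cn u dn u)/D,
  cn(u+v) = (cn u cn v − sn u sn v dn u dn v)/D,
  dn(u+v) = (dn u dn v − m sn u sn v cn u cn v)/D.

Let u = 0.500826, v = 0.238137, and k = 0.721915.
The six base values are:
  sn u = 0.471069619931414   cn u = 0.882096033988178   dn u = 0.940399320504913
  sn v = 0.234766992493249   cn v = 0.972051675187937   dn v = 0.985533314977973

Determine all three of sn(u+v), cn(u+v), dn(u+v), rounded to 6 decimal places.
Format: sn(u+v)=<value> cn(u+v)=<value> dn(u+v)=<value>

sn(u+v)=0.650168 cn(u+v)=0.759790 dn(u+v)=0.883004

m = k² = 0.521161267225
D = 1 − m·sn²u·sn²v = 0.9936259363228491
sn(u+v) = (sn u·cn v·dn v + sn v·cn u·dn u)/D = 0.6460241651642379/0.9936259363228491 = 0.6501683798180683
cn(u+v) = (cn u·cn v − sn u·sn v·dn u·dn v)/D = 0.7549472030263494/0.9936259363228491 = 0.7597901538482505
dn(u+v) = (dn u·dn v − m·sn u·sn v·cn u·cn v)/D = 0.877375230021645/0.9936259363228491 = 0.8830035508821181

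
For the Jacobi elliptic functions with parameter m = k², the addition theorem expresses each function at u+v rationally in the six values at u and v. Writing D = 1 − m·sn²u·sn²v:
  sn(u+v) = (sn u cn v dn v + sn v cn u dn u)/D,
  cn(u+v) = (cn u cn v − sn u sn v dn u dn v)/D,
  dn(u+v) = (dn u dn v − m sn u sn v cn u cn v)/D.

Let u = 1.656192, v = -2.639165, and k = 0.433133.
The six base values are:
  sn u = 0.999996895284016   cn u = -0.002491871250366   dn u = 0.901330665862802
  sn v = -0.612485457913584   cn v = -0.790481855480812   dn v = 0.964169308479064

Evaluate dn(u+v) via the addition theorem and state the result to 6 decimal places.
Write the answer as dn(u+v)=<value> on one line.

m = k² = 0.187604195689
D = 1 − m·sn²u·sn²v = 0.9296228924168938
dn(u+v) = (dn u·dn v − m·sn u·sn v·cn u·cn v)/D = 0.8692617012584887/0.9296228924168938 = 0.9350691644420737

dn(u+v)=0.935069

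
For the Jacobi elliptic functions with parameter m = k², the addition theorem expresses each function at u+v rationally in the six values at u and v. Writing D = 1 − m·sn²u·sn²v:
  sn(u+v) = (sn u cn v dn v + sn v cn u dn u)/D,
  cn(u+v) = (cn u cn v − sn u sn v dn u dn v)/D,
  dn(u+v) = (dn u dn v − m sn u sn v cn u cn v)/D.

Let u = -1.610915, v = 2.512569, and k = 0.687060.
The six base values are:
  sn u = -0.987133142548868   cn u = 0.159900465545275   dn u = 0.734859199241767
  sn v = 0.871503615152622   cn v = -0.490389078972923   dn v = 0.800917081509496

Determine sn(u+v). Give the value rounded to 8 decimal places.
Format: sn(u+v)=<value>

sn(u+v)=0.75328365

m = k² = 0.4720514436
D = 1 − m·sn²u·sn²v = 0.6506351702100695
sn(u+v) = (sn u·cn v·dn v + sn v·cn u·dn u)/D = 0.4901128369734636/0.6506351702100695 = 0.7532836517509831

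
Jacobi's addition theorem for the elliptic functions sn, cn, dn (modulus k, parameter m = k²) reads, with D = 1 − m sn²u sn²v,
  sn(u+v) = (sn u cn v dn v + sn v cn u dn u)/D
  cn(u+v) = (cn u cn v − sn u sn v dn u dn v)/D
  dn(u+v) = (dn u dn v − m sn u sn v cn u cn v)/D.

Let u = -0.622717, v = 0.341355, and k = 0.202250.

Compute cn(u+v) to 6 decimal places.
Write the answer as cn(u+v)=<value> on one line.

cn(u+v)=0.960720

sn u = -0.5820070325749241, cn u = 0.8131837517027325, dn u = 0.9930479035586711
sn v = 0.3345146236578581, cn v = 0.942390559459846, dn v = 0.9977087361240982
m = k² = 0.0409050625
D = 1 − m·sn²u·sn²v = 0.9984495286641449
cn(u+v) = (cn u·cn v − sn u·sn v·dn u·dn v)/D = 0.9592300668525331/0.9984495286641449 = 0.960719635108562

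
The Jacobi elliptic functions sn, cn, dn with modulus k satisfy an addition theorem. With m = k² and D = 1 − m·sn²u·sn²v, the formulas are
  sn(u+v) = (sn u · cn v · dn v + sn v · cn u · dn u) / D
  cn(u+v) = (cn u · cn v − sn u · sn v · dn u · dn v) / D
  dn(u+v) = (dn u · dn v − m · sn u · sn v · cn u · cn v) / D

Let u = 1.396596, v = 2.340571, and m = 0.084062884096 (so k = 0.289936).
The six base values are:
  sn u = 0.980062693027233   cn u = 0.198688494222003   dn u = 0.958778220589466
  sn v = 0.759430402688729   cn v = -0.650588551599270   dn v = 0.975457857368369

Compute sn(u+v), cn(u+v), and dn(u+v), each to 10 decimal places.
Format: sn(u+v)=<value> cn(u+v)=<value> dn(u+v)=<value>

m = k² = 0.084062884096
D = 1 − m·sn²u·sn²v = 0.9534319598801803
sn(u+v) = (sn u·cn v·dn v + sn v·cn u·dn u)/D = -0.4772989411837319/0.9534319598801803 = -0.5006114345524089
cn(u+v) = (cn u·cn v − sn u·sn v·dn u·dn v)/D = -0.8253594507036618/0.9534319598801803 = -0.8656721039720404
dn(u+v) = (dn u·dn v − m·sn u·sn v·cn u·cn v)/D = 0.9433354529373555/0.9534319598801803 = 0.9894103539972651

sn(u+v)=-0.5006114346 cn(u+v)=-0.8656721040 dn(u+v)=0.9894103540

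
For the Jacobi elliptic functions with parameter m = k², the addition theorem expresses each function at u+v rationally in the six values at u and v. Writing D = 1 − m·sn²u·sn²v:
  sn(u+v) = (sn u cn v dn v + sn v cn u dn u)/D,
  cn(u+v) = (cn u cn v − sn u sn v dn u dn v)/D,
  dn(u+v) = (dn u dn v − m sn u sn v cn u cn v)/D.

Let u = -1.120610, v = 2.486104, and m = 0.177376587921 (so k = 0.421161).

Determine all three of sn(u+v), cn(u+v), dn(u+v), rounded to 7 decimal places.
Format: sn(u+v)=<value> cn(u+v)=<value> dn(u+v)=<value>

sn(u+v)=0.9671097 cn(u+v)=0.2543598 dn(u+v)=0.9132905

sn u = -0.8858538574859365, cn u = 0.4639643770563492, dn u = 0.9277963237939775
sn v = 0.7152053874158705, cn v = -0.698914339394546, dn v = 0.9535557404490956
m = k² = 0.177376587921
D = 1 − m·sn²u·sn²v = 0.9287996690782921
sn(u+v) = (sn u·cn v·dn v + sn v·cn u·dn u)/D = 0.8982511412276177/0.9287996690782921 = 0.9671096697515088
cn(u+v) = (cn u·cn v − sn u·sn v·dn u·dn v)/D = 0.2362492593919128/0.9287996690782921 = 0.2543597583603343
dn(u+v) = (dn u·dn v − m·sn u·sn v·cn u·cn v)/D = 0.8482638849082517/0.9287996690782921 = 0.9132904684925639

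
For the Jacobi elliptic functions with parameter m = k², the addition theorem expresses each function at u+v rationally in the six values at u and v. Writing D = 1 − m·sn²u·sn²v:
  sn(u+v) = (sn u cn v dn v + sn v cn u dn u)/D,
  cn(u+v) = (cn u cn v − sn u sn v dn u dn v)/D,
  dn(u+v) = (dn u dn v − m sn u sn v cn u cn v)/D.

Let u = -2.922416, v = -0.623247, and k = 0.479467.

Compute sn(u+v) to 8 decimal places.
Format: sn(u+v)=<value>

sn(u+v)=0.19410869

sn u = -0.412075355286278, cn u = -0.9111497690092929, dn u = 0.9802874645047424
sn v = -0.5767070978298887, cn v = 0.8169509919894995, dn v = 0.9610104586568672
m = k² = 0.229888604089
D = 1 − m·sn²u·sn²v = 0.9870168127802412
sn(u+v) = (sn u·cn v·dn v + sn v·cn u·dn u)/D = 0.1915885394794156/0.9870168127802412 = 0.1941086889287596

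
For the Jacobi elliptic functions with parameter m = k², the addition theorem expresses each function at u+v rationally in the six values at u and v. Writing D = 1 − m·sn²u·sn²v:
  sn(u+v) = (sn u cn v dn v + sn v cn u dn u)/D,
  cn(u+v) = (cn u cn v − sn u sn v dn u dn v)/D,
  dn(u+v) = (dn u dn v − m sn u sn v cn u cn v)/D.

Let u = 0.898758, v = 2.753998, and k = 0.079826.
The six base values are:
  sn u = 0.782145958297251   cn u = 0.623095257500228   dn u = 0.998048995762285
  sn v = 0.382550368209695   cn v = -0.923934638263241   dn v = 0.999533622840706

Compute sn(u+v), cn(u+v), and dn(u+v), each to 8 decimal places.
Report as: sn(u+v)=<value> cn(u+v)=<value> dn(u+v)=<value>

m = k² = 0.006372190276
D = 1 − m·sn²u·sn²v = 0.9994295184610016
sn(u+v) = (sn u·cn v·dn v + sn v·cn u·dn u)/D = -0.4844144463447261/0.9994295184610016 = -0.4846909535858664
cn(u+v) = (cn u·cn v − sn u·sn v·dn u·dn v)/D = -0.8741864827047614/0.9994295184610016 = -0.8746854746204624
dn(u+v) = (dn u·dn v − m·sn u·sn v·cn u·cn v)/D = 0.9986811708699598/0.9994295184610016 = 0.9992512252467846

sn(u+v)=-0.48469095 cn(u+v)=-0.87468547 dn(u+v)=0.99925123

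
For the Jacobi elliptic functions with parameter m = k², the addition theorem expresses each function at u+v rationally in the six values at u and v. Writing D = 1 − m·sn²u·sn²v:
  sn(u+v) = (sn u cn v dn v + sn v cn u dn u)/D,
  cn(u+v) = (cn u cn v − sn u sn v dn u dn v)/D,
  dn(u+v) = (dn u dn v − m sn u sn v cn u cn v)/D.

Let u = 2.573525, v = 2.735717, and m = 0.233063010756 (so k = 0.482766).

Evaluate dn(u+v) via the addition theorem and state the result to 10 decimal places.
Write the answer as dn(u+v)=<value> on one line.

sn u = 0.6915303829410027, cn u = -0.7223473745155237, dn u = 0.9426271491547814
sn v = 0.5722168881744333, cn v = -0.8201023307416996, dn v = 0.9610867147737025
m = k² = 0.233063010756
D = 1 − m·sn²u·sn²v = 0.96350635636161
dn(u+v) = (dn u·dn v − m·sn u·sn v·cn u·cn v)/D = 0.8513128783715346/0.96350635636161 = 0.8835570961734595

dn(u+v)=0.8835570962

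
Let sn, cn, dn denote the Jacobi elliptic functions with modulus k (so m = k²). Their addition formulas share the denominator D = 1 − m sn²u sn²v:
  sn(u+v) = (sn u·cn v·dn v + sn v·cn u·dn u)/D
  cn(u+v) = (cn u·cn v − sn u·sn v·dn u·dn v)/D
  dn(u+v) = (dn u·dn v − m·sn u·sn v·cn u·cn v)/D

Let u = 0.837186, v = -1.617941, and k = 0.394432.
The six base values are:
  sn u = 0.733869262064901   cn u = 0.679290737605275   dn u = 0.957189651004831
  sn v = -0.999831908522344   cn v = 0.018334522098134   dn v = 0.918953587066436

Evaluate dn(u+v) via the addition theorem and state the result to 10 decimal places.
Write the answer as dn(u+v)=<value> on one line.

dn(u+v)=0.9615760073

m = k² = 0.155576602624
D = 1 − m·sn²u·sn²v = 0.9162401937113918
dn(u+v) = (dn u·dn v − m·sn u·sn v·cn u·cn v)/D = 0.8810345871831193/0.9162401937113918 = 0.9615760072850919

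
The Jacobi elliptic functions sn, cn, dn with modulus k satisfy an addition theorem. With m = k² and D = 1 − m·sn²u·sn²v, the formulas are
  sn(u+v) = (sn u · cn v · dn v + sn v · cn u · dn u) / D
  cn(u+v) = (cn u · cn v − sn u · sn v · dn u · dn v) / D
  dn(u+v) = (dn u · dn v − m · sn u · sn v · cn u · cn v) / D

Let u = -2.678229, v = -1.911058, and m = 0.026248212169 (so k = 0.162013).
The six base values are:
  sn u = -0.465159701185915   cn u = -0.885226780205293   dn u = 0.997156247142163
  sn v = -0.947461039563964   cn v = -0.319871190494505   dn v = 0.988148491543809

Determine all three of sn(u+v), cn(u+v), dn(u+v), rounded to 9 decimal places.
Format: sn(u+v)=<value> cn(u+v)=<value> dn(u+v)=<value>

m = k² = 0.026248212169
D = 1 − m·sn²u·sn²v = 0.9949016855920953
sn(u+v) = (sn u·cn v·dn v + sn v·cn u·dn u)/D = 0.9833605664124435/0.9949016855920953 = 0.9883997390427746
cn(u+v) = (cn u·cn v − sn u·sn v·dn u·dn v)/D = -0.1511004977456746/0.9949016855920953 = -0.1518748032432473
dn(u+v) = (dn u·dn v − m·sn u·sn v·cn u·cn v)/D = 0.9820628265183223/0.9949016855920953 = 0.98709534895789

sn(u+v)=0.988399739 cn(u+v)=-0.151874803 dn(u+v)=0.987095349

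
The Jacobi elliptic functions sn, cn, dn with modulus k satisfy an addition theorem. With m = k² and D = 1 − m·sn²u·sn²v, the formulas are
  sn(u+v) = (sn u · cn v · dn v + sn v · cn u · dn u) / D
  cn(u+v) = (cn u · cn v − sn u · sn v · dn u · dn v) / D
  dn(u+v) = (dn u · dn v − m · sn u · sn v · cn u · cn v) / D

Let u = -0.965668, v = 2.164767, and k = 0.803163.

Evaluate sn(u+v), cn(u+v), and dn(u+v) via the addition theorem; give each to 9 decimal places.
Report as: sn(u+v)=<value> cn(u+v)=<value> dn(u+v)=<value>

sn u = -0.7746661190942646, cn u = 0.6323704641485327, dn u = 0.7828717073528071
sn v = 0.9952455958898893, cn v = -0.09739714503916009, dn v = 0.6008730885872852
m = k² = 0.645070804569
D = 1 − m·sn²u·sn²v = 0.616560332477712
sn(u+v) = (sn u·cn v·dn v + sn v·cn u·dn u)/D = 0.5380472419216386/0.616560332477712 = 0.8726595169680146
cn(u+v) = (cn u·cn v − sn u·sn v·dn u·dn v)/D = 0.3010843885782596/0.616560332477712 = 0.4883291589134847
dn(u+v) = (dn u·dn v − m·sn u·sn v·cn u·cn v)/D = 0.4397749171452066/0.616560332477712 = 0.713271506420021

sn(u+v)=0.872659517 cn(u+v)=0.488329159 dn(u+v)=0.713271506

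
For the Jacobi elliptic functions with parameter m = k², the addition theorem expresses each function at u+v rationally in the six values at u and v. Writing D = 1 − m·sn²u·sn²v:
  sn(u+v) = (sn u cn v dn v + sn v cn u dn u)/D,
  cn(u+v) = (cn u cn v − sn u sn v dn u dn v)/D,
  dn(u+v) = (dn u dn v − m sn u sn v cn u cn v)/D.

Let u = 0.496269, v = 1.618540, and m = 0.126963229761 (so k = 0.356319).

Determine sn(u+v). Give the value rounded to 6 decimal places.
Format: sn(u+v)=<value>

sn(u+v)=0.895917

sn u = 0.4739843469659606, cn u = 0.8805332695765969, dn u = 0.9856349696394498
sn v = 0.9999841626903802, cn v = 0.005627998615773135, dn v = 0.9343665189416384
m = k² = 0.126963229761
D = 1 − m·sn²u·sn²v = 0.9714771968465515
sn(u+v) = (sn u·cn v·dn v + sn v·cn u·dn u)/D = 0.8703631379459785/0.9714771968465515 = 0.8959172081148248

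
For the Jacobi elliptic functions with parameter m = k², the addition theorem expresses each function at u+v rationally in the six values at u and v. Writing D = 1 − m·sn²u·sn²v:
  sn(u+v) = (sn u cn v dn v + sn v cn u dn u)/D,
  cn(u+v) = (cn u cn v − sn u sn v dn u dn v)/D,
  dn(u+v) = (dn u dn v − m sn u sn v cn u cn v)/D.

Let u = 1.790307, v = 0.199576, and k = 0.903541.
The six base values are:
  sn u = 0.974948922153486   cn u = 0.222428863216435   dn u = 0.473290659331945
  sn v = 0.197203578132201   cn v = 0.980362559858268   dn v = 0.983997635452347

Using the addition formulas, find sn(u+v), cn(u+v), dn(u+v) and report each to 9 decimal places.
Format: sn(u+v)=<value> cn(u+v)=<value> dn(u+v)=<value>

m = k² = 0.816386338681
D = 1 − m·sn²u·sn²v = 0.9698220984788504
sn(u+v) = (sn u·cn v·dn v + sn v·cn u·dn u)/D = 0.9612686178122917/0.9698220984788504 = 0.9911803611404868
cn(u+v) = (cn u·cn v − sn u·sn v·dn u·dn v)/D = 0.1285206096591797/0.9698220984788504 = 0.1325197784838705
dn(u+v) = (dn u·dn v − m·sn u·sn v·cn u·cn v)/D = 0.4314897787465101/0.9698220984788504 = 0.4449164227370098

sn(u+v)=0.991180361 cn(u+v)=0.132519778 dn(u+v)=0.444916423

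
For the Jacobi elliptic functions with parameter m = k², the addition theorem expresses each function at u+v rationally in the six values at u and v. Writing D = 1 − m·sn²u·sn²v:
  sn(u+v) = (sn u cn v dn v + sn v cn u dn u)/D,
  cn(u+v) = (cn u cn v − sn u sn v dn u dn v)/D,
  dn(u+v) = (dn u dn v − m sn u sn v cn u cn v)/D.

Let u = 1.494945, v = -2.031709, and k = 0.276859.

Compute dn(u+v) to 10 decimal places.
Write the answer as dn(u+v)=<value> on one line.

sn u = 0.9946854504936839, cn u = 0.1029604515150221, dn u = 0.9613332716729286
sn v = -0.9156821806127611, cn v = -0.4019031526478224, dn v = 0.9673314940538031
m = k² = 0.076650905881
D = 1 − m·sn²u·sn²v = 0.9364115339862698
dn(u+v) = (dn u·dn v − m·sn u·sn v·cn u·cn v)/D = 0.927039002325732/0.9364115339862698 = 0.9899910121561198

dn(u+v)=0.9899910122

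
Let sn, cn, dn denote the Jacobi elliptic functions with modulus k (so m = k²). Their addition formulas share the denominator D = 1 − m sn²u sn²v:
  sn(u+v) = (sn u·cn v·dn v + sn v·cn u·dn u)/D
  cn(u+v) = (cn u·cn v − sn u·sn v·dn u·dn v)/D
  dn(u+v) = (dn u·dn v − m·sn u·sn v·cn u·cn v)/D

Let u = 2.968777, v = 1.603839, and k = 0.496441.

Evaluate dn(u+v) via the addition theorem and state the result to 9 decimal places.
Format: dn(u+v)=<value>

dn(u+v)=0.891309149

sn u = 0.386072723427468, cn u = -0.9224683475465691, dn u = 0.9814609272324889
sn v = 0.9975886426786071, cn v = 0.06940389037117669, dn v = 0.8687539790900187
m = k² = 0.246453666481
D = 1 − m·sn²u·sn²v = 0.9634424978481004
dn(u+v) = (dn u·dn v − m·sn u·sn v·cn u·cn v)/D = 0.8587251131529326/0.9634424978481004 = 0.8913091492963414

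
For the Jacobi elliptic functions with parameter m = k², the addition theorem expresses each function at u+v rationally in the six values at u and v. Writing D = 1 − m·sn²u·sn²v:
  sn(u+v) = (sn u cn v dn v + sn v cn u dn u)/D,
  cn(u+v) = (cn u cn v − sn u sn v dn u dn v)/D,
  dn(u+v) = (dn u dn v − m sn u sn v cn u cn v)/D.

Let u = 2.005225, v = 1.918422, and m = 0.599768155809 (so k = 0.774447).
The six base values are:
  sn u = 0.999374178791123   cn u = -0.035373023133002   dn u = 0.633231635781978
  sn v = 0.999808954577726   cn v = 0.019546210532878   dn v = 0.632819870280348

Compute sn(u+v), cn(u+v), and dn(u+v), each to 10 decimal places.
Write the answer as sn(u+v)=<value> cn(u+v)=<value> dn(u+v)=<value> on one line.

sn(u+v)=-0.0250081490 cn(u+v)=-0.9996872473 dn(u+v)=0.9998124327

m = k² = 0.599768155809
D = 1 − m·sn²u·sn²v = 0.401211161869112
sn(u+v) = (sn u·cn v·dn v + sn v·cn u·dn u)/D = -0.01003354852687389/0.401211161869112 = -0.02500814902589165
cn(u+v) = (cn u·cn v − sn u·sn v·dn u·dn v)/D = -0.4010856820086223/0.401211161869112 = -0.9996872473340344
dn(u+v) = (dn u·dn v − m·sn u·sn v·cn u·cn v)/D = 0.4011359077556867/0.401211161869112 = 0.9998124326524847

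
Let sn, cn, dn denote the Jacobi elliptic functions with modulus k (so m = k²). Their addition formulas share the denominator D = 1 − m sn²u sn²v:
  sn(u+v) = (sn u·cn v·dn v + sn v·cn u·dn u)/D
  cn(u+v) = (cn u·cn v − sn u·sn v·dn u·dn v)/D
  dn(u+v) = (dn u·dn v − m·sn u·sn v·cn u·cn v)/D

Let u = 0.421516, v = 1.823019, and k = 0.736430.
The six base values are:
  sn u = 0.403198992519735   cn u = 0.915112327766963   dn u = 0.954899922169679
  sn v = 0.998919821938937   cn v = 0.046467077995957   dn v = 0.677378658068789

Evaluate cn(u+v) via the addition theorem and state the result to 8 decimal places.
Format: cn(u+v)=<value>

cn(u+v)=-0.23902482

m = k² = 0.5423291449
D = 1 − m·sn²u·sn²v = 0.9120242287461392
cn(u+v) = (cn u·cn v − sn u·sn v·dn u·dn v)/D = -0.2179964245914857/0.9120242287461392 = -0.2390248172366972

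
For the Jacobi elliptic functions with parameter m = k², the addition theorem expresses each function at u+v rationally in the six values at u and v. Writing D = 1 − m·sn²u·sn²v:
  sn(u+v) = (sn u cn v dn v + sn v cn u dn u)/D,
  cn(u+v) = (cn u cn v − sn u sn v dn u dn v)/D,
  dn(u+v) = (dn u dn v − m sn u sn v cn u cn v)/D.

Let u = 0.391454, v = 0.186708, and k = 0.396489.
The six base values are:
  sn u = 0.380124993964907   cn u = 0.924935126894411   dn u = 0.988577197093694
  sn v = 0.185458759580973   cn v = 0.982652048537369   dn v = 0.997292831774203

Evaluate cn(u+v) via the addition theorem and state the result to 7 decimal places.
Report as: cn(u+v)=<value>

cn(u+v)=0.8400421

m = k² = 0.157203527121
D = 1 − m·sn²u·sn²v = 0.9992187143638985
cn(u+v) = (cn u·cn v − sn u·sn v·dn u·dn v)/D = 0.8393858350936487/0.9992187143638985 = 0.8400421479575678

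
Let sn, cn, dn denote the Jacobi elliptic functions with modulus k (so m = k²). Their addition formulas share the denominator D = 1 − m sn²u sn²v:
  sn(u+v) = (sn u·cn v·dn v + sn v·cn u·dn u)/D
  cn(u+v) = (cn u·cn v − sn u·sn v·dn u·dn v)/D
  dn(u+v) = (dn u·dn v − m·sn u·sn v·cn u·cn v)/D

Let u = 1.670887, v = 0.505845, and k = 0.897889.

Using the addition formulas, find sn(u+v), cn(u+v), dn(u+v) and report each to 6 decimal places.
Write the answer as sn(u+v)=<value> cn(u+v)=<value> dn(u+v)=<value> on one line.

sn u = 0.9618160084611047, cn u = 0.2736968503069559, dn u = 0.5041707121269412
sn v = 0.4701464171802085, cn v = 0.8825884354627662, dn v = 0.9065309782106625
m = k² = 0.806204656321
D = 1 − m·sn²u·sn²v = 0.8351474891463274
sn(u+v) = (sn u·cn v·dn v + sn v·cn u·dn u)/D = 0.8344184584635551/0.8351474891463274 = 0.9991270635519512
cn(u+v) = (cn u·cn v − sn u·sn v·dn u·dn v)/D = 0.03488788905507727/0.8351474891463274 = 0.04177452427084351
dn(u+v) = (dn u·dn v − m·sn u·sn v·cn u·cn v)/D = 0.3689823569888689/0.8351474891463274 = 0.4418169985352359

sn(u+v)=0.999127 cn(u+v)=0.041775 dn(u+v)=0.441817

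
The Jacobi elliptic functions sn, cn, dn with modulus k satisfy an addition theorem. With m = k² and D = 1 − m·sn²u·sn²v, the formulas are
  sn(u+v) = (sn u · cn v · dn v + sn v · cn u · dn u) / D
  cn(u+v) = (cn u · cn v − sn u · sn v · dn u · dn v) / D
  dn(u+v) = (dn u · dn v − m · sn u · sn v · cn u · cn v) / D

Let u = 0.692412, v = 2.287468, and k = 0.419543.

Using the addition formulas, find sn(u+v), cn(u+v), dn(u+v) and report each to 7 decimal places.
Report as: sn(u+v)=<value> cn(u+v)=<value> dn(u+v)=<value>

sn(u+v)=0.3095085 cn(u+v)=-0.9508967 dn(u+v)=0.9915334

sn u = 0.6315795820525447, cn u = 0.7753110546963283, dn u = 0.9642553392593992
sn v = 0.8324691610735897, cn v = -0.5540713815578583, dn v = 0.937027118550566
m = k² = 0.176016328849
D = 1 − m·sn²u·sn²v = 0.9513429886605346
sn(u+v) = (sn u·cn v·dn v + sn v·cn u·dn u)/D = 0.2944487027789064/0.9513429886605346 = 0.3095084593974696
cn(u+v) = (cn u·cn v − sn u·sn v·dn u·dn v)/D = -0.9046288982258843/0.9513429886605346 = -0.9508966892157133
dn(u+v) = (dn u·dn v − m·sn u·sn v·cn u·cn v)/D = 0.9432883226107064/0.9513429886605346 = 0.9915333731936481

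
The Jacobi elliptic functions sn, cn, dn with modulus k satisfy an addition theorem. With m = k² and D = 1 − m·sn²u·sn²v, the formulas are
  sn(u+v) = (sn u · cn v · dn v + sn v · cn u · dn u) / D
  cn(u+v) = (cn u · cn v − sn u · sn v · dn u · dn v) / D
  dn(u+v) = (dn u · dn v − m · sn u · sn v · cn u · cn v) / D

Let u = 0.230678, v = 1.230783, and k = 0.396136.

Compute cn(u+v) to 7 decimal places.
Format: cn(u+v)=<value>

cn(u+v)=0.1620026

sn u = 0.2283285041793217, cn u = 0.9735841484839579, dn u = 0.9959010759173213
sn v = 0.9301487802640232, cn v = 0.36718285168748, dn v = 0.9296414557849021
m = k² = 0.156923730496
D = 1 − m·sn²u·sn²v = 0.9929219483283971
cn(u+v) = (cn u·cn v − sn u·sn v·dn u·dn v)/D = 0.1608559136721661/0.9929219483283971 = 0.1620025762779945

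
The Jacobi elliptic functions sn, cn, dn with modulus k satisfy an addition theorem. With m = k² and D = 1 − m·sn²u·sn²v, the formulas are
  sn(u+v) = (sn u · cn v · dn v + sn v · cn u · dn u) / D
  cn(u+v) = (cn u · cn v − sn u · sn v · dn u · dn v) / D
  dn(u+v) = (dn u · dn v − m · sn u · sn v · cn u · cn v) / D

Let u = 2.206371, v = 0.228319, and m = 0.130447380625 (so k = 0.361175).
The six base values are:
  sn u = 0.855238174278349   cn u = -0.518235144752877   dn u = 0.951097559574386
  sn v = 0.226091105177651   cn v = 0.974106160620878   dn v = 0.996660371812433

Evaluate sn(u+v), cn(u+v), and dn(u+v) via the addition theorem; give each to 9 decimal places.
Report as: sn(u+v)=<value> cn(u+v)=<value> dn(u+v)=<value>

m = k² = 0.130447380625
D = 1 − m·sn²u·sn²v = 0.9951227336651797
sn(u+v) = (sn u·cn v·dn v + sn v·cn u·dn u)/D = 0.7188720162108258/0.9951227336651797 = 0.7223953306373749
cn(u+v) = (cn u·cn v − sn u·sn v·dn u·dn v)/D = -0.6881077527293544/0.9951227336651797 = -0.6914802862506767
dn(u+v) = (dn u·dn v − m·sn u·sn v·cn u·cn v)/D = 0.9606544915894879/0.9951227336651797 = 0.9653628231879094

sn(u+v)=0.722395331 cn(u+v)=-0.691480286 dn(u+v)=0.965362823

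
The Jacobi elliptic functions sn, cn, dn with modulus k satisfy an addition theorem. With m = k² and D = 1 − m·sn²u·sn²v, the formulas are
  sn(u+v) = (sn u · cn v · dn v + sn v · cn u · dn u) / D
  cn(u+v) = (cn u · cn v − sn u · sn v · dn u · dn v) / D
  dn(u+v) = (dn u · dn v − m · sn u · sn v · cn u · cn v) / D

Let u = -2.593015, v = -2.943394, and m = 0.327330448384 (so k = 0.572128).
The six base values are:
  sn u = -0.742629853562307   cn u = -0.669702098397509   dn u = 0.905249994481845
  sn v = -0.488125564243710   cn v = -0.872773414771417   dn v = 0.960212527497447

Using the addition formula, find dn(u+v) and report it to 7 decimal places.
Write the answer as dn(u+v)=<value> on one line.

m = k² = 0.327330448384
D = 1 − m·sn²u·sn²v = 0.9569875362659668
dn(u+v) = (dn u·dn v − m·sn u·sn v·cn u·cn v)/D = 0.799878063126391/0.9569875362659668 = 0.8358291334152634

dn(u+v)=0.8358291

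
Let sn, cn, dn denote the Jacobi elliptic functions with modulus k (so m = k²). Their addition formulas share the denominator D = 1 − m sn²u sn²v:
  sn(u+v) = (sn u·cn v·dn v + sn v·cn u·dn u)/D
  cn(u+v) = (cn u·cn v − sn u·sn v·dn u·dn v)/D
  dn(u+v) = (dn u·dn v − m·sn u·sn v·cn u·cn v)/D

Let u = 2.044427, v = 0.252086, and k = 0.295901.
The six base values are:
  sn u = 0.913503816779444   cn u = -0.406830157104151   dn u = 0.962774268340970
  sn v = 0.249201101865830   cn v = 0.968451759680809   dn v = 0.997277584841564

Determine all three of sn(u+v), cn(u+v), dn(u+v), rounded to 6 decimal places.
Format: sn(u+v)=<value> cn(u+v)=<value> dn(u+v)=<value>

sn(u+v)=0.788244 cn(u+v)=-0.615363 dn(u+v)=0.972419

m = k² = 0.087557401801
D = 1 − m·sn²u·sn²v = 0.9954625326318746
sn(u+v) = (sn u·cn v·dn v + sn v·cn u·dn u)/D = 0.7846674158610573/0.9954625326318746 = 0.7882440475047292
cn(u+v) = (cn u·cn v − sn u·sn v·dn u·dn v)/D = -0.6125705676571447/0.9954625326318746 = -0.6153627560824284
dn(u+v) = (dn u·dn v − m·sn u·sn v·cn u·cn v)/D = 0.9680063548257171/0.9954625326318746 = 0.9724186728218019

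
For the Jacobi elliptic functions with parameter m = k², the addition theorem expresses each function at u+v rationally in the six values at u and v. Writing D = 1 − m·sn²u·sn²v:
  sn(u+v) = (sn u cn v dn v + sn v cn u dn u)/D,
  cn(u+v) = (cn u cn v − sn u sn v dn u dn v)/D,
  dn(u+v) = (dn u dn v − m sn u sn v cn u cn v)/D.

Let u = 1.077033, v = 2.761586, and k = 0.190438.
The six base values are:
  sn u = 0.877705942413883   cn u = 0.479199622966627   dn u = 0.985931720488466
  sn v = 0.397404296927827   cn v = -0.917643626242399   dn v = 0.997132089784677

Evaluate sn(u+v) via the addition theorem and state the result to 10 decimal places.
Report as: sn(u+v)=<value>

m = k² = 0.036266631844
D = 1 − m·sn²u·sn²v = 0.9955876452891856
sn(u+v) = (sn u·cn v·dn v + sn v·cn u·dn u)/D = -0.6153545053739057/0.9955876452891856 = -0.6180817010793312

sn(u+v)=-0.6180817011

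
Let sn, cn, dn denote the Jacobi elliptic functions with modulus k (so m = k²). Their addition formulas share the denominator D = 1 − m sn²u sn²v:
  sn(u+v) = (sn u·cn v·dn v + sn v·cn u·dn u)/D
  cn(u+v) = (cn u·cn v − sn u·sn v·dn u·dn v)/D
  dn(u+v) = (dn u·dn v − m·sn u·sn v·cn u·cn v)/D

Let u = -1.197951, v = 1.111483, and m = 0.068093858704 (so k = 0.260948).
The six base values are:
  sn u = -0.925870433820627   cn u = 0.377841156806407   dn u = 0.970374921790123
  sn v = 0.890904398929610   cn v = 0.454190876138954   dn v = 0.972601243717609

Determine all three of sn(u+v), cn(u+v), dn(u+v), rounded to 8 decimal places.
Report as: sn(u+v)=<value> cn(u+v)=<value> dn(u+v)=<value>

sn(u+v)=-0.08635299 cn(u+v)=0.99626460 dn(u+v)=0.99974609

m = k² = 0.068093858704
D = 1 − m·sn²u·sn²v = 0.9536691163392892
sn(u+v) = (sn u·cn v·dn v + sn v·cn u·dn u)/D = -0.0823521818436284/0.9536691163392892 = -0.08635299228283886
cn(u+v) = (cn u·cn v − sn u·sn v·dn u·dn v)/D = 0.950106784316876/0.9536691163392892 = 0.9962646037694002
dn(u+v) = (dn u·dn v − m·sn u·sn v·cn u·cn v)/D = 0.9534269657161054/0.9536691163392892 = 0.9997460852836324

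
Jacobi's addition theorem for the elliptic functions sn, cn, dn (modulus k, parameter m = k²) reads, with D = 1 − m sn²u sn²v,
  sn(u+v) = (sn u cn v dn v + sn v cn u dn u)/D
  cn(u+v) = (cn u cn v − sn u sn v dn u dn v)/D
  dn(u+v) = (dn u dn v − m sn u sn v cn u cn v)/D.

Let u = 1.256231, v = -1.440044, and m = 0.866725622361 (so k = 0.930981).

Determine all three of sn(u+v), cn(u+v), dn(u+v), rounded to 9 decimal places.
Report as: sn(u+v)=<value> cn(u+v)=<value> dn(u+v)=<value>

sn(u+v)=-0.181904749 cn(u+v)=0.983316156 dn(u+v)=0.985555997

sn u = 0.8663335329775121, cn u = 0.4994659244019576, dn u = 0.5911794426789075
sn v = -0.9129377869802156, cn v = 0.408098759007751, dn v = 0.5268992761567786
m = k² = 0.866725622361
D = 1 − m·sn²u·sn²v = 0.4578315374495242
sn(u+v) = (sn u·cn v·dn v + sn v·cn u·dn u)/D = -0.08328173084414578/0.4578315374495242 = -0.1819047488691789
cn(u+v) = (cn u·cn v − sn u·sn v·dn u·dn v)/D = 0.4501931474278549/0.4578315374495242 = 0.9833161558414674
dn(u+v) = (dn u·dn v − m·sn u·sn v·cn u·cn v)/D = 0.451218617348982/0.4578315374495242 = 0.9855559969997233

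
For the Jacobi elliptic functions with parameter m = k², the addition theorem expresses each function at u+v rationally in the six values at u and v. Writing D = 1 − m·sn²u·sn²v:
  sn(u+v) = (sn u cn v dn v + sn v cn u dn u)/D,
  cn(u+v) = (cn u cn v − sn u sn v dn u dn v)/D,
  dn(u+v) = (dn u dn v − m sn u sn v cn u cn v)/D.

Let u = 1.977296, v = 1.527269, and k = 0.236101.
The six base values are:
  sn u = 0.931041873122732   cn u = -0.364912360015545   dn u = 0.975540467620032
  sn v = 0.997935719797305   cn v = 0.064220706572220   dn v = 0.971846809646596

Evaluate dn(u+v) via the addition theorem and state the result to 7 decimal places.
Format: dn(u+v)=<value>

m = k² = 0.055743682201
D = 1 − m·sn²u·sn²v = 0.9518784933824548
dn(u+v) = (dn u·dn v − m·sn u·sn v·cn u·cn v)/D = 0.9492896462934266/0.9518784933824548 = 0.997280275679064

dn(u+v)=0.9972803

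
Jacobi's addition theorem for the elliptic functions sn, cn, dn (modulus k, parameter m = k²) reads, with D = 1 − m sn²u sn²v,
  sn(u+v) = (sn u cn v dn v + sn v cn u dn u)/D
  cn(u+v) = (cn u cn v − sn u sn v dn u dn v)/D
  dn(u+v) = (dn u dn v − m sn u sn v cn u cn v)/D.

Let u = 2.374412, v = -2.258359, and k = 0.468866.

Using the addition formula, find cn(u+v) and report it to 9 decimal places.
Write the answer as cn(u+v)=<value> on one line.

cn(u+v)=0.993280016

sn u = 0.8063097689113696, cn u = -0.5914934966321217, dn u = 0.925784674141563
sn v = -0.8647433190692533, cn v = -0.5022140899308696, dn v = 0.914117781464792
m = k² = 0.219835325956
D = 1 − m·sn²u·sn²v = 0.893125091584726
cn(u+v) = (cn u·cn v − sn u·sn v·dn u·dn v)/D = 0.8871233054108499/0.893125091584726 = 0.9932800161697096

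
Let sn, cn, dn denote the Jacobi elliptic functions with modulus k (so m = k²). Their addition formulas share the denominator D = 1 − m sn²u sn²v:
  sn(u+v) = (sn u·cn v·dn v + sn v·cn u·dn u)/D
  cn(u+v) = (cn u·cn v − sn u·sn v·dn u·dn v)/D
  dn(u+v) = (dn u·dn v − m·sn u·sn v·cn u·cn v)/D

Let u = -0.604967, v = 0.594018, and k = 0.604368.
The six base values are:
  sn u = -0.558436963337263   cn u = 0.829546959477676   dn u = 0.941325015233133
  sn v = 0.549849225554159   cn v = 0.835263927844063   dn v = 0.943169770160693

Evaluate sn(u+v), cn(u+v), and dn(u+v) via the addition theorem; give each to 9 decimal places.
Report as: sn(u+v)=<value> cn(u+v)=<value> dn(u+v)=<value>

m = k² = 0.365260679424
D = 1 − m·sn²u·sn²v = 0.9655619563894677
sn(u+v) = (sn u·cn v·dn v + sn v·cn u·dn u)/D = -0.01057164948661945/0.9655619563894677 = -0.0109487013408752
cn(u+v) = (cn u·cn v − sn u·sn v·dn u·dn v)/D = 0.9655040817385437/0.9655619563894677 = 0.9999400611731427
dn(u+v) = (dn u·dn v − m·sn u·sn v·cn u·cn v)/D = 0.9655408174572872/0.9655619563894677 = 0.9999781071198584

sn(u+v)=-0.010948701 cn(u+v)=0.999940061 dn(u+v)=0.999978107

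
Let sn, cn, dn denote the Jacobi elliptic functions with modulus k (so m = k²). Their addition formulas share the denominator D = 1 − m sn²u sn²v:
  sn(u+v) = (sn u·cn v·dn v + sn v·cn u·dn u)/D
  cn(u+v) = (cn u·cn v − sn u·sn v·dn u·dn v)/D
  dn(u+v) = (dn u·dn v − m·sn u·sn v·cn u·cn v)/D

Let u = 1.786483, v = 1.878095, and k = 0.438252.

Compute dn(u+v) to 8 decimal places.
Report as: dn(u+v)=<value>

sn u = 0.9930850533685159, cn u = -0.1173970901515535, dn u = 0.9003234066318916
sn v = 0.9800140648116559, cn v = -0.198928210094334, dn v = 0.903070128226635
m = k² = 0.192064815504
D = 1 − m·sn²u·sn²v = 0.8180779582398972
dn(u+v) = (dn u·dn v − m·sn u·sn v·cn u·cn v)/D = 0.8086898121589781/0.8180779582398972 = 0.9885241424898946

dn(u+v)=0.98852414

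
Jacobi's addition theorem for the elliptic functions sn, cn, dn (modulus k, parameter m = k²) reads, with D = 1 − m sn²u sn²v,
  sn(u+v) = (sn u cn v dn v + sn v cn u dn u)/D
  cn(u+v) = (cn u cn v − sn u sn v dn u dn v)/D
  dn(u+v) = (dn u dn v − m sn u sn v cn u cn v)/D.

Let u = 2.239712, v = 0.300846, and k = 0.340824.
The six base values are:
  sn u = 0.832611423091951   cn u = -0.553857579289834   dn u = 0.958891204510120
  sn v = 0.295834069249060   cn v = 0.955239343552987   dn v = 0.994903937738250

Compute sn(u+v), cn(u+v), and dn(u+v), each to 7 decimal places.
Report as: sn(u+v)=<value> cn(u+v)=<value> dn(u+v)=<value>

m = k² = 0.116160998976
D = 1 − m·sn²u·sn²v = 0.9929523968198453
sn(u+v) = (sn u·cn v·dn v + sn v·cn u·dn u)/D = 0.6341758030863031/0.9929523968198453 = 0.6386769447532375
cn(u+v) = (cn u·cn v − sn u·sn v·dn u·dn v)/D = -0.7640520356167622/0.9929523968198453 = -0.7694749900033594
dn(u+v) = (dn u·dn v − m·sn u·sn v·cn u·cn v)/D = 0.9691423805828244/0.9929523968198453 = 0.9760209892102805

sn(u+v)=0.6386769 cn(u+v)=-0.7694750 dn(u+v)=0.9760210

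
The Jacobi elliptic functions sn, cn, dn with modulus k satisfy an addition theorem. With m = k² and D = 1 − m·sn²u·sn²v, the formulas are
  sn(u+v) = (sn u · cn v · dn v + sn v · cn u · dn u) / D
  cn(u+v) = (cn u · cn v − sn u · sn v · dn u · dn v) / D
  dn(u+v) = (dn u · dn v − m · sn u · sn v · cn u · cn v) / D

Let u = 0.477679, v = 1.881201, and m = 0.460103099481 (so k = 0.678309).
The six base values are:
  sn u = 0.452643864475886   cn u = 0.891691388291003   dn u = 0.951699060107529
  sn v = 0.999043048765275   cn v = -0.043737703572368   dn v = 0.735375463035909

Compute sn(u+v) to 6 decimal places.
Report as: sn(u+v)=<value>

sn(u+v)=0.919793

m = k² = 0.460103099481
D = 1 − m·sn²u·sn²v = 0.9059114361608465
sn(u+v) = (sn u·cn v·dn v + sn v·cn u·dn u)/D = 0.8332510948125869/0.9059114361608465 = 0.9197931073083853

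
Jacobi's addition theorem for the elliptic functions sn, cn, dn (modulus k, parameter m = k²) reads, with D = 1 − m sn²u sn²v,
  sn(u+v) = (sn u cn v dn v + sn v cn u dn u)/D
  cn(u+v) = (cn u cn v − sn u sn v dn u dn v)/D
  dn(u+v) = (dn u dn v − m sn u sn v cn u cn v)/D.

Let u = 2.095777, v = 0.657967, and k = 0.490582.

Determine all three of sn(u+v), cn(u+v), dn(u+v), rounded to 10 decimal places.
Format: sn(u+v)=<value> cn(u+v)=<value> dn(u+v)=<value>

sn u = 0.9344417939008489, cn u = -0.3561158994082733, dn u = 0.8887355098225422
sn v = 0.6032154567162093, cn v = 0.797578280031907, dn v = 0.9552106682133081
m = k² = 0.240670698724
D = 1 − m·sn²u·sn²v = 0.9235332467814128
sn(u+v) = (sn u·cn v·dn v + sn v·cn u·dn u)/D = 0.5209960399429633/0.9235332467814128 = 0.5641334968271864
cn(u+v) = (cn u·cn v − sn u·sn v·dn u·dn v)/D = -0.7625462505804931/0.9235332467814128 = -0.8256835942160477
dn(u+v) = (dn u·dn v − m·sn u·sn v·cn u·cn v)/D = 0.8874608475156094/0.9235332467814128 = 0.9609408763663694

sn(u+v)=0.5641334968 cn(u+v)=-0.8256835942 dn(u+v)=0.9609408764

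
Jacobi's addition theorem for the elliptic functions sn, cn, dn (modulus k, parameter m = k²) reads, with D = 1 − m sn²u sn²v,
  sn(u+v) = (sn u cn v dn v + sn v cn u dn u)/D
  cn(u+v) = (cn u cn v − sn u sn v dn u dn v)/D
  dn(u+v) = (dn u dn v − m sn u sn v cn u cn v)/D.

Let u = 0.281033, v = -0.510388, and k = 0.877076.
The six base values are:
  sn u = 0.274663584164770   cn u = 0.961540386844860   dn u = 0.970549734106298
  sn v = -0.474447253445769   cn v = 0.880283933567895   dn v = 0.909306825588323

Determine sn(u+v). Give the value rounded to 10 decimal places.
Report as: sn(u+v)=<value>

m = k² = 0.769262309776
D = 1 − m·sn²u·sn²v = 0.9869367122206941
sn(u+v) = (sn u·cn v·dn v + sn v·cn u·dn u)/D = -0.2229110099567466/0.9869367122206941 = -0.2258615037788769

sn(u+v)=-0.2258615038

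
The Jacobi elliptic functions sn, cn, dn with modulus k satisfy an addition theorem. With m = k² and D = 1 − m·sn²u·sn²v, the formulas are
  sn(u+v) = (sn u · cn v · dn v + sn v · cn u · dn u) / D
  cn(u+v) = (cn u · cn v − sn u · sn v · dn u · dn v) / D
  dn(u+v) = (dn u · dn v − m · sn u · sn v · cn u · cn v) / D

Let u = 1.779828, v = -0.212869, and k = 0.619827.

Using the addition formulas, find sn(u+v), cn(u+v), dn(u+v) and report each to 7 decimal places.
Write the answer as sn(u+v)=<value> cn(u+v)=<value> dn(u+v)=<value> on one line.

sn(u+v)=0.9876773 cn(u+v)=0.1565039 dn(u+v)=0.7907114

sn u = 0.9999470014781992, cn u = -0.01029535015229228, dn u = 0.7847644305905627
sn v = -0.2106672300015948, cn v = 0.9775578336873247, dn v = 0.9914381398418147
m = k² = 0.384185509929
D = 1 − m·sn²u·sn²v = 0.9829513923786739
sn(u+v) = (sn u·cn v·dn v + sn v·cn u·dn u)/D = 0.9708388246815243/0.9829513923786739 = 0.9876773482482811
cn(u+v) = (cn u·cn v − sn u·sn v·dn u·dn v)/D = 0.1538356794445628/0.9829513923786739 = 0.1565038522121538
dn(u+v) = (dn u·dn v − m·sn u·sn v·cn u·cn v)/D = 0.7772308733220746/0.9829513923786739 = 0.7907114017522576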